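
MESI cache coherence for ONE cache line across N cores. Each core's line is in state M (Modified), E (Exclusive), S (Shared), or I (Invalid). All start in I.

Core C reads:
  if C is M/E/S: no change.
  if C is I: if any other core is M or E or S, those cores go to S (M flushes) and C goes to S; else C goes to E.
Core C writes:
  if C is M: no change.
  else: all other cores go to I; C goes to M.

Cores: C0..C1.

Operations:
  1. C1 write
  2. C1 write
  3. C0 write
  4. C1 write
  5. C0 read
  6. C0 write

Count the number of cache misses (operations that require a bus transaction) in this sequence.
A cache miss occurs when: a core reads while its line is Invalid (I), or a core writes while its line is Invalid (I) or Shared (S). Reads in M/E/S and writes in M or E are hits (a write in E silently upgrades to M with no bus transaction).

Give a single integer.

Op 1: C1 write [C1 write: invalidate none -> C1=M] -> [I,M] [MISS #1: write from I]
Op 2: C1 write [C1 write: already M (modified), no change] -> [I,M] [hit: write from M]
Op 3: C0 write [C0 write: invalidate ['C1=M'] -> C0=M] -> [M,I] [MISS #2: write from I]
Op 4: C1 write [C1 write: invalidate ['C0=M'] -> C1=M] -> [I,M] [MISS #3: write from I]
Op 5: C0 read [C0 read from I: others=['C1=M'] -> C0=S, others downsized to S] -> [S,S] [MISS #4: read from I]
Op 6: C0 write [C0 write: invalidate ['C1=S'] -> C0=M] -> [M,I] [MISS #5: write from S]

Answer: 5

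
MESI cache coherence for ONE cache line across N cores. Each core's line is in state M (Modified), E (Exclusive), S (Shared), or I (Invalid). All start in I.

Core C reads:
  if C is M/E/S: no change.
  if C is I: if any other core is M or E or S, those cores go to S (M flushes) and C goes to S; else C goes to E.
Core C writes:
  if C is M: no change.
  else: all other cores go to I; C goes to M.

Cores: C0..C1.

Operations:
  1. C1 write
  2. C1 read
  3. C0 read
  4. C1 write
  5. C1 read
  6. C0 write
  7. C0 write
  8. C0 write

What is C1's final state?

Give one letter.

Op 1: C1 write [C1 write: invalidate none -> C1=M] -> [I,M]
Op 2: C1 read [C1 read: already in M, no change] -> [I,M]
Op 3: C0 read [C0 read from I: others=['C1=M'] -> C0=S, others downsized to S] -> [S,S]
Op 4: C1 write [C1 write: invalidate ['C0=S'] -> C1=M] -> [I,M]
Op 5: C1 read [C1 read: already in M, no change] -> [I,M]
Op 6: C0 write [C0 write: invalidate ['C1=M'] -> C0=M] -> [M,I]
Op 7: C0 write [C0 write: already M (modified), no change] -> [M,I]
Op 8: C0 write [C0 write: already M (modified), no change] -> [M,I]

Answer: I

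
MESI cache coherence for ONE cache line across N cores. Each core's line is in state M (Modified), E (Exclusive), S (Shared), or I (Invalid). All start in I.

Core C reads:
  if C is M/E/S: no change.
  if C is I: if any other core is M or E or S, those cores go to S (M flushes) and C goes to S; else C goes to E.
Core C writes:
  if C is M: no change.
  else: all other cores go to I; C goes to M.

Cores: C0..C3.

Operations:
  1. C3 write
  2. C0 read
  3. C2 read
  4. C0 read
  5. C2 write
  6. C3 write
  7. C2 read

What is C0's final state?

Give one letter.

Answer: I

Derivation:
Op 1: C3 write [C3 write: invalidate none -> C3=M] -> [I,I,I,M]
Op 2: C0 read [C0 read from I: others=['C3=M'] -> C0=S, others downsized to S] -> [S,I,I,S]
Op 3: C2 read [C2 read from I: others=['C0=S', 'C3=S'] -> C2=S, others downsized to S] -> [S,I,S,S]
Op 4: C0 read [C0 read: already in S, no change] -> [S,I,S,S]
Op 5: C2 write [C2 write: invalidate ['C0=S', 'C3=S'] -> C2=M] -> [I,I,M,I]
Op 6: C3 write [C3 write: invalidate ['C2=M'] -> C3=M] -> [I,I,I,M]
Op 7: C2 read [C2 read from I: others=['C3=M'] -> C2=S, others downsized to S] -> [I,I,S,S]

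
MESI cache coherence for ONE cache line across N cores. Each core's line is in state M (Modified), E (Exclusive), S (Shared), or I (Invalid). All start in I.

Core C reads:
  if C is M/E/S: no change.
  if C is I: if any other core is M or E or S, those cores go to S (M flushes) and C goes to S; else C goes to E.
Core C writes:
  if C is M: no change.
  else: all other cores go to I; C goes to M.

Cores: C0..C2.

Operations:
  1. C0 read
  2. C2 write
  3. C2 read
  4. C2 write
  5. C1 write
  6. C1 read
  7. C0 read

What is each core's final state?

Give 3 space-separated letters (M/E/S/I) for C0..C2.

Op 1: C0 read [C0 read from I: no other sharers -> C0=E (exclusive)] -> [E,I,I]
Op 2: C2 write [C2 write: invalidate ['C0=E'] -> C2=M] -> [I,I,M]
Op 3: C2 read [C2 read: already in M, no change] -> [I,I,M]
Op 4: C2 write [C2 write: already M (modified), no change] -> [I,I,M]
Op 5: C1 write [C1 write: invalidate ['C2=M'] -> C1=M] -> [I,M,I]
Op 6: C1 read [C1 read: already in M, no change] -> [I,M,I]
Op 7: C0 read [C0 read from I: others=['C1=M'] -> C0=S, others downsized to S] -> [S,S,I]

Answer: S S I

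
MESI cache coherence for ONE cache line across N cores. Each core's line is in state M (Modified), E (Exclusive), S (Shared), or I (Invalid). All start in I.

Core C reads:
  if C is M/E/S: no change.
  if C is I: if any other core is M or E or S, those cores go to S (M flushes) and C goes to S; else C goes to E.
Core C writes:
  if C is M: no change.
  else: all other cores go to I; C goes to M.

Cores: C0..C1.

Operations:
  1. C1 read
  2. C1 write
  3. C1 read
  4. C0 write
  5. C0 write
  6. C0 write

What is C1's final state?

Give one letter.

Answer: I

Derivation:
Op 1: C1 read [C1 read from I: no other sharers -> C1=E (exclusive)] -> [I,E]
Op 2: C1 write [C1 write: invalidate none -> C1=M] -> [I,M]
Op 3: C1 read [C1 read: already in M, no change] -> [I,M]
Op 4: C0 write [C0 write: invalidate ['C1=M'] -> C0=M] -> [M,I]
Op 5: C0 write [C0 write: already M (modified), no change] -> [M,I]
Op 6: C0 write [C0 write: already M (modified), no change] -> [M,I]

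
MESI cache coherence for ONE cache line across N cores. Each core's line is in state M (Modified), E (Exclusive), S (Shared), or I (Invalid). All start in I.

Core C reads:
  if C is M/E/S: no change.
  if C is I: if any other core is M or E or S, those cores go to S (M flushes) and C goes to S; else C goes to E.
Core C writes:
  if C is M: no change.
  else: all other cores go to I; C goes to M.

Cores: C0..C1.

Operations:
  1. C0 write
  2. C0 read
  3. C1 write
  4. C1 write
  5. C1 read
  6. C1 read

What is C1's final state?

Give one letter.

Answer: M

Derivation:
Op 1: C0 write [C0 write: invalidate none -> C0=M] -> [M,I]
Op 2: C0 read [C0 read: already in M, no change] -> [M,I]
Op 3: C1 write [C1 write: invalidate ['C0=M'] -> C1=M] -> [I,M]
Op 4: C1 write [C1 write: already M (modified), no change] -> [I,M]
Op 5: C1 read [C1 read: already in M, no change] -> [I,M]
Op 6: C1 read [C1 read: already in M, no change] -> [I,M]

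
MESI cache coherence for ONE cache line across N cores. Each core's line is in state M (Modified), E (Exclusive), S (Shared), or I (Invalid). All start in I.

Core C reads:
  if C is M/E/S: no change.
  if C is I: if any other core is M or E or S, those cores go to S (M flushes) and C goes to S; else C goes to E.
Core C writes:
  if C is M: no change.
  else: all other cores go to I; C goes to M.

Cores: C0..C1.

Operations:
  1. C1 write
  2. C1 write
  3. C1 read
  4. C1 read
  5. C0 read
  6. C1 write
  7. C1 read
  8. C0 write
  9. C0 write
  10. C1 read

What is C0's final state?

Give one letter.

Op 1: C1 write [C1 write: invalidate none -> C1=M] -> [I,M]
Op 2: C1 write [C1 write: already M (modified), no change] -> [I,M]
Op 3: C1 read [C1 read: already in M, no change] -> [I,M]
Op 4: C1 read [C1 read: already in M, no change] -> [I,M]
Op 5: C0 read [C0 read from I: others=['C1=M'] -> C0=S, others downsized to S] -> [S,S]
Op 6: C1 write [C1 write: invalidate ['C0=S'] -> C1=M] -> [I,M]
Op 7: C1 read [C1 read: already in M, no change] -> [I,M]
Op 8: C0 write [C0 write: invalidate ['C1=M'] -> C0=M] -> [M,I]
Op 9: C0 write [C0 write: already M (modified), no change] -> [M,I]
Op 10: C1 read [C1 read from I: others=['C0=M'] -> C1=S, others downsized to S] -> [S,S]

Answer: S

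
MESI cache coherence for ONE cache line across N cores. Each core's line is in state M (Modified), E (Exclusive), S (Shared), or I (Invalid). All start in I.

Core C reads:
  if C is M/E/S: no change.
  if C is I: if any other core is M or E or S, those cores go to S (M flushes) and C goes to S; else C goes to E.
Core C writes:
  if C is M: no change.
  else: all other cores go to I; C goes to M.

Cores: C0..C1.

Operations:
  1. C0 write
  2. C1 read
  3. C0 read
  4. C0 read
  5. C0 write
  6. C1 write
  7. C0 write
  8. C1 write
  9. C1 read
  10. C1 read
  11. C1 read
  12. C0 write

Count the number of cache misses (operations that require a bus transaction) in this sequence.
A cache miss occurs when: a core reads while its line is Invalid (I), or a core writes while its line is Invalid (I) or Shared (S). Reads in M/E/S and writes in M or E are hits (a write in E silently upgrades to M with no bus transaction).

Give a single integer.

Answer: 7

Derivation:
Op 1: C0 write [C0 write: invalidate none -> C0=M] -> [M,I] [MISS #1: write from I]
Op 2: C1 read [C1 read from I: others=['C0=M'] -> C1=S, others downsized to S] -> [S,S] [MISS #2: read from I]
Op 3: C0 read [C0 read: already in S, no change] -> [S,S] [hit: read from S]
Op 4: C0 read [C0 read: already in S, no change] -> [S,S] [hit: read from S]
Op 5: C0 write [C0 write: invalidate ['C1=S'] -> C0=M] -> [M,I] [MISS #3: write from S]
Op 6: C1 write [C1 write: invalidate ['C0=M'] -> C1=M] -> [I,M] [MISS #4: write from I]
Op 7: C0 write [C0 write: invalidate ['C1=M'] -> C0=M] -> [M,I] [MISS #5: write from I]
Op 8: C1 write [C1 write: invalidate ['C0=M'] -> C1=M] -> [I,M] [MISS #6: write from I]
Op 9: C1 read [C1 read: already in M, no change] -> [I,M] [hit: read from M]
Op 10: C1 read [C1 read: already in M, no change] -> [I,M] [hit: read from M]
Op 11: C1 read [C1 read: already in M, no change] -> [I,M] [hit: read from M]
Op 12: C0 write [C0 write: invalidate ['C1=M'] -> C0=M] -> [M,I] [MISS #7: write from I]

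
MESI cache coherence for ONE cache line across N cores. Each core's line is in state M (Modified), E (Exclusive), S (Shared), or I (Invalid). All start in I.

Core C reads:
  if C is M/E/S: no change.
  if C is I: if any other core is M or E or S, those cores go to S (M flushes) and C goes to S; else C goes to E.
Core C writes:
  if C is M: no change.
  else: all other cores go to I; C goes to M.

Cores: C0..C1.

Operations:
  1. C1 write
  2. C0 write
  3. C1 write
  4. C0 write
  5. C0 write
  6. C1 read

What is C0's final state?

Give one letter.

Answer: S

Derivation:
Op 1: C1 write [C1 write: invalidate none -> C1=M] -> [I,M]
Op 2: C0 write [C0 write: invalidate ['C1=M'] -> C0=M] -> [M,I]
Op 3: C1 write [C1 write: invalidate ['C0=M'] -> C1=M] -> [I,M]
Op 4: C0 write [C0 write: invalidate ['C1=M'] -> C0=M] -> [M,I]
Op 5: C0 write [C0 write: already M (modified), no change] -> [M,I]
Op 6: C1 read [C1 read from I: others=['C0=M'] -> C1=S, others downsized to S] -> [S,S]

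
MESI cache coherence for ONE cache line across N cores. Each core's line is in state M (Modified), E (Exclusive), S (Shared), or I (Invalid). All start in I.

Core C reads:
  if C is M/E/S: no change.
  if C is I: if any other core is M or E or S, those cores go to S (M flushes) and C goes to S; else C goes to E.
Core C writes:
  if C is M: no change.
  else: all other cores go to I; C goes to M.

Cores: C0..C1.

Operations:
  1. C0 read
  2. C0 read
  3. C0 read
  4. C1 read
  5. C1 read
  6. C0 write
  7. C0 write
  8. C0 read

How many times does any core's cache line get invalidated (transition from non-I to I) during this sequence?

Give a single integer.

Op 1: C0 read [C0 read from I: no other sharers -> C0=E (exclusive)] -> [E,I] (invalidations this op: 0; running total: 0)
Op 2: C0 read [C0 read: already in E, no change] -> [E,I] (invalidations this op: 0; running total: 0)
Op 3: C0 read [C0 read: already in E, no change] -> [E,I] (invalidations this op: 0; running total: 0)
Op 4: C1 read [C1 read from I: others=['C0=E'] -> C1=S, others downsized to S] -> [S,S] (invalidations this op: 0; running total: 0)
Op 5: C1 read [C1 read: already in S, no change] -> [S,S] (invalidations this op: 0; running total: 0)
Op 6: C0 write [C0 write: invalidate ['C1=S'] -> C0=M] -> [M,I] (invalidations this op: 1; running total: 1)
Op 7: C0 write [C0 write: already M (modified), no change] -> [M,I] (invalidations this op: 0; running total: 1)
Op 8: C0 read [C0 read: already in M, no change] -> [M,I] (invalidations this op: 0; running total: 1)

Answer: 1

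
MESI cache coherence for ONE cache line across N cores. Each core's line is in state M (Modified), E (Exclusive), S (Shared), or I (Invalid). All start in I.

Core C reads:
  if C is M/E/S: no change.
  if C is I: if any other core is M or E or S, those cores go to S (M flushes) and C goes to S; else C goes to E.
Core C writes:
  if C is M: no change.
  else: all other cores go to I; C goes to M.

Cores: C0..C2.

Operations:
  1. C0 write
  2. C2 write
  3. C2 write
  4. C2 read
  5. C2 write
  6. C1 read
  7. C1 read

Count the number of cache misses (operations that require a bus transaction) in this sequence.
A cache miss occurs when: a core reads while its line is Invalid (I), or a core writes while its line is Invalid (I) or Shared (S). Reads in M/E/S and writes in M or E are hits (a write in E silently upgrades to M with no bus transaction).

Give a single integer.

Op 1: C0 write [C0 write: invalidate none -> C0=M] -> [M,I,I] [MISS #1: write from I]
Op 2: C2 write [C2 write: invalidate ['C0=M'] -> C2=M] -> [I,I,M] [MISS #2: write from I]
Op 3: C2 write [C2 write: already M (modified), no change] -> [I,I,M] [hit: write from M]
Op 4: C2 read [C2 read: already in M, no change] -> [I,I,M] [hit: read from M]
Op 5: C2 write [C2 write: already M (modified), no change] -> [I,I,M] [hit: write from M]
Op 6: C1 read [C1 read from I: others=['C2=M'] -> C1=S, others downsized to S] -> [I,S,S] [MISS #3: read from I]
Op 7: C1 read [C1 read: already in S, no change] -> [I,S,S] [hit: read from S]

Answer: 3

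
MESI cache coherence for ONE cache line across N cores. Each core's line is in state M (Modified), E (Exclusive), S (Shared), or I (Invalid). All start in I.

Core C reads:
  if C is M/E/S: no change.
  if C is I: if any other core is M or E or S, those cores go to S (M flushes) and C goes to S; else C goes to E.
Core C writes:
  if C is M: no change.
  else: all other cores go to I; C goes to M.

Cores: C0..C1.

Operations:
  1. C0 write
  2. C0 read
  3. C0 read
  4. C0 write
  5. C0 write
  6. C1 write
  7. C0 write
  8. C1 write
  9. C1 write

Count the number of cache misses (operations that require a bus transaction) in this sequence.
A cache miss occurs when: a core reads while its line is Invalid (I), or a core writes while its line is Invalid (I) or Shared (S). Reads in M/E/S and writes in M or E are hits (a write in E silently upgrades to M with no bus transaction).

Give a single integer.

Answer: 4

Derivation:
Op 1: C0 write [C0 write: invalidate none -> C0=M] -> [M,I] [MISS #1: write from I]
Op 2: C0 read [C0 read: already in M, no change] -> [M,I] [hit: read from M]
Op 3: C0 read [C0 read: already in M, no change] -> [M,I] [hit: read from M]
Op 4: C0 write [C0 write: already M (modified), no change] -> [M,I] [hit: write from M]
Op 5: C0 write [C0 write: already M (modified), no change] -> [M,I] [hit: write from M]
Op 6: C1 write [C1 write: invalidate ['C0=M'] -> C1=M] -> [I,M] [MISS #2: write from I]
Op 7: C0 write [C0 write: invalidate ['C1=M'] -> C0=M] -> [M,I] [MISS #3: write from I]
Op 8: C1 write [C1 write: invalidate ['C0=M'] -> C1=M] -> [I,M] [MISS #4: write from I]
Op 9: C1 write [C1 write: already M (modified), no change] -> [I,M] [hit: write from M]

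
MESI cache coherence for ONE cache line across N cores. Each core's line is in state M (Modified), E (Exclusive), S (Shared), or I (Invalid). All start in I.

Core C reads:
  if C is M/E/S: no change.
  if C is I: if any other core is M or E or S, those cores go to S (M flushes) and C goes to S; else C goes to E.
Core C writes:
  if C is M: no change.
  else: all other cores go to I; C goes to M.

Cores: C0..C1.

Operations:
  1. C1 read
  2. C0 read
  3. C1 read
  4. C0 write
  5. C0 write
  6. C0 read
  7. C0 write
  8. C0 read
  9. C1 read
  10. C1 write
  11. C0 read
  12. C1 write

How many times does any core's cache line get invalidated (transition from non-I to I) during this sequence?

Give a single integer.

Op 1: C1 read [C1 read from I: no other sharers -> C1=E (exclusive)] -> [I,E] (invalidations this op: 0; running total: 0)
Op 2: C0 read [C0 read from I: others=['C1=E'] -> C0=S, others downsized to S] -> [S,S] (invalidations this op: 0; running total: 0)
Op 3: C1 read [C1 read: already in S, no change] -> [S,S] (invalidations this op: 0; running total: 0)
Op 4: C0 write [C0 write: invalidate ['C1=S'] -> C0=M] -> [M,I] (invalidations this op: 1; running total: 1)
Op 5: C0 write [C0 write: already M (modified), no change] -> [M,I] (invalidations this op: 0; running total: 1)
Op 6: C0 read [C0 read: already in M, no change] -> [M,I] (invalidations this op: 0; running total: 1)
Op 7: C0 write [C0 write: already M (modified), no change] -> [M,I] (invalidations this op: 0; running total: 1)
Op 8: C0 read [C0 read: already in M, no change] -> [M,I] (invalidations this op: 0; running total: 1)
Op 9: C1 read [C1 read from I: others=['C0=M'] -> C1=S, others downsized to S] -> [S,S] (invalidations this op: 0; running total: 1)
Op 10: C1 write [C1 write: invalidate ['C0=S'] -> C1=M] -> [I,M] (invalidations this op: 1; running total: 2)
Op 11: C0 read [C0 read from I: others=['C1=M'] -> C0=S, others downsized to S] -> [S,S] (invalidations this op: 0; running total: 2)
Op 12: C1 write [C1 write: invalidate ['C0=S'] -> C1=M] -> [I,M] (invalidations this op: 1; running total: 3)

Answer: 3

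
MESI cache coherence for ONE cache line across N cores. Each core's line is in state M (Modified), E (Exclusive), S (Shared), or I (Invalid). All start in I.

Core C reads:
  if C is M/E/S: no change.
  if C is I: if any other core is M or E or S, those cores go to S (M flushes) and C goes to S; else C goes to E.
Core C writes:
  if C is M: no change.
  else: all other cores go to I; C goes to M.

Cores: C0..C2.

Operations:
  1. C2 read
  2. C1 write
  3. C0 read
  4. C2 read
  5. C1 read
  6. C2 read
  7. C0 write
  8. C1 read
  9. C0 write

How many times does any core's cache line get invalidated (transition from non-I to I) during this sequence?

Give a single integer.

Answer: 4

Derivation:
Op 1: C2 read [C2 read from I: no other sharers -> C2=E (exclusive)] -> [I,I,E] (invalidations this op: 0; running total: 0)
Op 2: C1 write [C1 write: invalidate ['C2=E'] -> C1=M] -> [I,M,I] (invalidations this op: 1; running total: 1)
Op 3: C0 read [C0 read from I: others=['C1=M'] -> C0=S, others downsized to S] -> [S,S,I] (invalidations this op: 0; running total: 1)
Op 4: C2 read [C2 read from I: others=['C0=S', 'C1=S'] -> C2=S, others downsized to S] -> [S,S,S] (invalidations this op: 0; running total: 1)
Op 5: C1 read [C1 read: already in S, no change] -> [S,S,S] (invalidations this op: 0; running total: 1)
Op 6: C2 read [C2 read: already in S, no change] -> [S,S,S] (invalidations this op: 0; running total: 1)
Op 7: C0 write [C0 write: invalidate ['C1=S', 'C2=S'] -> C0=M] -> [M,I,I] (invalidations this op: 2; running total: 3)
Op 8: C1 read [C1 read from I: others=['C0=M'] -> C1=S, others downsized to S] -> [S,S,I] (invalidations this op: 0; running total: 3)
Op 9: C0 write [C0 write: invalidate ['C1=S'] -> C0=M] -> [M,I,I] (invalidations this op: 1; running total: 4)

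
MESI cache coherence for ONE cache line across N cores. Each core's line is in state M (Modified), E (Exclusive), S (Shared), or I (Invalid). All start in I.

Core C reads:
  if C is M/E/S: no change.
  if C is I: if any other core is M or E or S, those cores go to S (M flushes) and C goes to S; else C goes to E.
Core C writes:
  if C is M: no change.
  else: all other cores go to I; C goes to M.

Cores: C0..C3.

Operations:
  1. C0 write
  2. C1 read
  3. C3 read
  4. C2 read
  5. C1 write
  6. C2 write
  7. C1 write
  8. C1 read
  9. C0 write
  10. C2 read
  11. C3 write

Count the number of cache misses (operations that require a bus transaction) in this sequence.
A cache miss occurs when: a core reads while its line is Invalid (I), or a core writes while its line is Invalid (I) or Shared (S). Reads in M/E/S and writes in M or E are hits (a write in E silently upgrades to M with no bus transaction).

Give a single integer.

Answer: 10

Derivation:
Op 1: C0 write [C0 write: invalidate none -> C0=M] -> [M,I,I,I] [MISS #1: write from I]
Op 2: C1 read [C1 read from I: others=['C0=M'] -> C1=S, others downsized to S] -> [S,S,I,I] [MISS #2: read from I]
Op 3: C3 read [C3 read from I: others=['C0=S', 'C1=S'] -> C3=S, others downsized to S] -> [S,S,I,S] [MISS #3: read from I]
Op 4: C2 read [C2 read from I: others=['C0=S', 'C1=S', 'C3=S'] -> C2=S, others downsized to S] -> [S,S,S,S] [MISS #4: read from I]
Op 5: C1 write [C1 write: invalidate ['C0=S', 'C2=S', 'C3=S'] -> C1=M] -> [I,M,I,I] [MISS #5: write from S]
Op 6: C2 write [C2 write: invalidate ['C1=M'] -> C2=M] -> [I,I,M,I] [MISS #6: write from I]
Op 7: C1 write [C1 write: invalidate ['C2=M'] -> C1=M] -> [I,M,I,I] [MISS #7: write from I]
Op 8: C1 read [C1 read: already in M, no change] -> [I,M,I,I] [hit: read from M]
Op 9: C0 write [C0 write: invalidate ['C1=M'] -> C0=M] -> [M,I,I,I] [MISS #8: write from I]
Op 10: C2 read [C2 read from I: others=['C0=M'] -> C2=S, others downsized to S] -> [S,I,S,I] [MISS #9: read from I]
Op 11: C3 write [C3 write: invalidate ['C0=S', 'C2=S'] -> C3=M] -> [I,I,I,M] [MISS #10: write from I]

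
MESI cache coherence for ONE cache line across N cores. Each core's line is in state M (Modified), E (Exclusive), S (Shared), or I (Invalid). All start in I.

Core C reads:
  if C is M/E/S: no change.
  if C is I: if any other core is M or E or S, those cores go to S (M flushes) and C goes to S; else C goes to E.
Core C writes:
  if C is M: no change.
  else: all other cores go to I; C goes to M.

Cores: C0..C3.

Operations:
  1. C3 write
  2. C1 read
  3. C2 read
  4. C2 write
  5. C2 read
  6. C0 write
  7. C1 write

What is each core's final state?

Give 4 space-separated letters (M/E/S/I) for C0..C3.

Op 1: C3 write [C3 write: invalidate none -> C3=M] -> [I,I,I,M]
Op 2: C1 read [C1 read from I: others=['C3=M'] -> C1=S, others downsized to S] -> [I,S,I,S]
Op 3: C2 read [C2 read from I: others=['C1=S', 'C3=S'] -> C2=S, others downsized to S] -> [I,S,S,S]
Op 4: C2 write [C2 write: invalidate ['C1=S', 'C3=S'] -> C2=M] -> [I,I,M,I]
Op 5: C2 read [C2 read: already in M, no change] -> [I,I,M,I]
Op 6: C0 write [C0 write: invalidate ['C2=M'] -> C0=M] -> [M,I,I,I]
Op 7: C1 write [C1 write: invalidate ['C0=M'] -> C1=M] -> [I,M,I,I]

Answer: I M I I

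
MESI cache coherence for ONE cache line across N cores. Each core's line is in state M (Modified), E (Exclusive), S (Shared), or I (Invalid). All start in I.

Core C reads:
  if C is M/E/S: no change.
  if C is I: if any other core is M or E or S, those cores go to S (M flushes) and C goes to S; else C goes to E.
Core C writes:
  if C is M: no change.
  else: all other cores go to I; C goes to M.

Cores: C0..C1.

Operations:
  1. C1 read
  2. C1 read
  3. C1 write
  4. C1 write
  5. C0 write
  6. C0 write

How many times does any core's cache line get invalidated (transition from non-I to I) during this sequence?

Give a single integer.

Answer: 1

Derivation:
Op 1: C1 read [C1 read from I: no other sharers -> C1=E (exclusive)] -> [I,E] (invalidations this op: 0; running total: 0)
Op 2: C1 read [C1 read: already in E, no change] -> [I,E] (invalidations this op: 0; running total: 0)
Op 3: C1 write [C1 write: invalidate none -> C1=M] -> [I,M] (invalidations this op: 0; running total: 0)
Op 4: C1 write [C1 write: already M (modified), no change] -> [I,M] (invalidations this op: 0; running total: 0)
Op 5: C0 write [C0 write: invalidate ['C1=M'] -> C0=M] -> [M,I] (invalidations this op: 1; running total: 1)
Op 6: C0 write [C0 write: already M (modified), no change] -> [M,I] (invalidations this op: 0; running total: 1)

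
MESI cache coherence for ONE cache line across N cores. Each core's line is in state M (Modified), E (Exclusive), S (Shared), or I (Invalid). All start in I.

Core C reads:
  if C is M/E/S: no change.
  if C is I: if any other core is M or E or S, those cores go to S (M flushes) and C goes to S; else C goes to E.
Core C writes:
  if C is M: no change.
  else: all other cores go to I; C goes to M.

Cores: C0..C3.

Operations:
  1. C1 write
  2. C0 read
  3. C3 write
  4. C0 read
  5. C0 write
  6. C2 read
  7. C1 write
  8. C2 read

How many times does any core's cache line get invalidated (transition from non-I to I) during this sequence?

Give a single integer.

Op 1: C1 write [C1 write: invalidate none -> C1=M] -> [I,M,I,I] (invalidations this op: 0; running total: 0)
Op 2: C0 read [C0 read from I: others=['C1=M'] -> C0=S, others downsized to S] -> [S,S,I,I] (invalidations this op: 0; running total: 0)
Op 3: C3 write [C3 write: invalidate ['C0=S', 'C1=S'] -> C3=M] -> [I,I,I,M] (invalidations this op: 2; running total: 2)
Op 4: C0 read [C0 read from I: others=['C3=M'] -> C0=S, others downsized to S] -> [S,I,I,S] (invalidations this op: 0; running total: 2)
Op 5: C0 write [C0 write: invalidate ['C3=S'] -> C0=M] -> [M,I,I,I] (invalidations this op: 1; running total: 3)
Op 6: C2 read [C2 read from I: others=['C0=M'] -> C2=S, others downsized to S] -> [S,I,S,I] (invalidations this op: 0; running total: 3)
Op 7: C1 write [C1 write: invalidate ['C0=S', 'C2=S'] -> C1=M] -> [I,M,I,I] (invalidations this op: 2; running total: 5)
Op 8: C2 read [C2 read from I: others=['C1=M'] -> C2=S, others downsized to S] -> [I,S,S,I] (invalidations this op: 0; running total: 5)

Answer: 5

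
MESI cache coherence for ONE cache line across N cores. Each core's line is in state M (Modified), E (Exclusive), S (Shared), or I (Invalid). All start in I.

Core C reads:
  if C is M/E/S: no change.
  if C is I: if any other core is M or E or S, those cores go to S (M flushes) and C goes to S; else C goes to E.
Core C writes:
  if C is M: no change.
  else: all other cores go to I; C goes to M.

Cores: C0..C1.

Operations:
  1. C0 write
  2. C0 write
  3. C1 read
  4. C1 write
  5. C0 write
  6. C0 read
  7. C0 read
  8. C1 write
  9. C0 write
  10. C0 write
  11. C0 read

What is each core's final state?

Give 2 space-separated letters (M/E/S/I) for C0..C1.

Op 1: C0 write [C0 write: invalidate none -> C0=M] -> [M,I]
Op 2: C0 write [C0 write: already M (modified), no change] -> [M,I]
Op 3: C1 read [C1 read from I: others=['C0=M'] -> C1=S, others downsized to S] -> [S,S]
Op 4: C1 write [C1 write: invalidate ['C0=S'] -> C1=M] -> [I,M]
Op 5: C0 write [C0 write: invalidate ['C1=M'] -> C0=M] -> [M,I]
Op 6: C0 read [C0 read: already in M, no change] -> [M,I]
Op 7: C0 read [C0 read: already in M, no change] -> [M,I]
Op 8: C1 write [C1 write: invalidate ['C0=M'] -> C1=M] -> [I,M]
Op 9: C0 write [C0 write: invalidate ['C1=M'] -> C0=M] -> [M,I]
Op 10: C0 write [C0 write: already M (modified), no change] -> [M,I]
Op 11: C0 read [C0 read: already in M, no change] -> [M,I]

Answer: M I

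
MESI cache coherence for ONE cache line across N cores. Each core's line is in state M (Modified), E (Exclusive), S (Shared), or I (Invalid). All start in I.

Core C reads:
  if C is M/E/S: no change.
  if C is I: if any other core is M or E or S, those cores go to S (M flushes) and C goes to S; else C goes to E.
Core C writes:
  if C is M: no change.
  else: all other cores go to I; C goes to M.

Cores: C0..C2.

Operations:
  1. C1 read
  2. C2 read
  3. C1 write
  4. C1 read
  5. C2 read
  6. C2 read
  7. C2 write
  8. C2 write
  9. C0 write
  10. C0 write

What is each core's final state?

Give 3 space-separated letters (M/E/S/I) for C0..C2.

Answer: M I I

Derivation:
Op 1: C1 read [C1 read from I: no other sharers -> C1=E (exclusive)] -> [I,E,I]
Op 2: C2 read [C2 read from I: others=['C1=E'] -> C2=S, others downsized to S] -> [I,S,S]
Op 3: C1 write [C1 write: invalidate ['C2=S'] -> C1=M] -> [I,M,I]
Op 4: C1 read [C1 read: already in M, no change] -> [I,M,I]
Op 5: C2 read [C2 read from I: others=['C1=M'] -> C2=S, others downsized to S] -> [I,S,S]
Op 6: C2 read [C2 read: already in S, no change] -> [I,S,S]
Op 7: C2 write [C2 write: invalidate ['C1=S'] -> C2=M] -> [I,I,M]
Op 8: C2 write [C2 write: already M (modified), no change] -> [I,I,M]
Op 9: C0 write [C0 write: invalidate ['C2=M'] -> C0=M] -> [M,I,I]
Op 10: C0 write [C0 write: already M (modified), no change] -> [M,I,I]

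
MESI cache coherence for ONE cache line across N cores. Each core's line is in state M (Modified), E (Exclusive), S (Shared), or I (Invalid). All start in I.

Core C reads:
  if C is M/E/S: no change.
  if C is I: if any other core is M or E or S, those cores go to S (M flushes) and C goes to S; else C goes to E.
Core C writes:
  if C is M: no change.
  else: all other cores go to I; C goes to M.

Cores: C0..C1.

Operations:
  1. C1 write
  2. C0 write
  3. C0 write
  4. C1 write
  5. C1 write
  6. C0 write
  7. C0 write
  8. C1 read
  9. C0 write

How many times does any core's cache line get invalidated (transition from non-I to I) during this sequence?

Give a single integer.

Op 1: C1 write [C1 write: invalidate none -> C1=M] -> [I,M] (invalidations this op: 0; running total: 0)
Op 2: C0 write [C0 write: invalidate ['C1=M'] -> C0=M] -> [M,I] (invalidations this op: 1; running total: 1)
Op 3: C0 write [C0 write: already M (modified), no change] -> [M,I] (invalidations this op: 0; running total: 1)
Op 4: C1 write [C1 write: invalidate ['C0=M'] -> C1=M] -> [I,M] (invalidations this op: 1; running total: 2)
Op 5: C1 write [C1 write: already M (modified), no change] -> [I,M] (invalidations this op: 0; running total: 2)
Op 6: C0 write [C0 write: invalidate ['C1=M'] -> C0=M] -> [M,I] (invalidations this op: 1; running total: 3)
Op 7: C0 write [C0 write: already M (modified), no change] -> [M,I] (invalidations this op: 0; running total: 3)
Op 8: C1 read [C1 read from I: others=['C0=M'] -> C1=S, others downsized to S] -> [S,S] (invalidations this op: 0; running total: 3)
Op 9: C0 write [C0 write: invalidate ['C1=S'] -> C0=M] -> [M,I] (invalidations this op: 1; running total: 4)

Answer: 4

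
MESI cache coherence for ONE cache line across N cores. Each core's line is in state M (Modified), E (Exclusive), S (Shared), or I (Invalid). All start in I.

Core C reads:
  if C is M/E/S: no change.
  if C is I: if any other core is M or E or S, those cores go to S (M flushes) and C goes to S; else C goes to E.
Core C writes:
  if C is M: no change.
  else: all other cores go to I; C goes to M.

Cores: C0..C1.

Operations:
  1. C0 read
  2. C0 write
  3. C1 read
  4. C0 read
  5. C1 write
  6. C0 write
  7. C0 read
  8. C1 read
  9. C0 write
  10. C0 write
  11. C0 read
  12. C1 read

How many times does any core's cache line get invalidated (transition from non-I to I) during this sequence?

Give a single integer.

Answer: 3

Derivation:
Op 1: C0 read [C0 read from I: no other sharers -> C0=E (exclusive)] -> [E,I] (invalidations this op: 0; running total: 0)
Op 2: C0 write [C0 write: invalidate none -> C0=M] -> [M,I] (invalidations this op: 0; running total: 0)
Op 3: C1 read [C1 read from I: others=['C0=M'] -> C1=S, others downsized to S] -> [S,S] (invalidations this op: 0; running total: 0)
Op 4: C0 read [C0 read: already in S, no change] -> [S,S] (invalidations this op: 0; running total: 0)
Op 5: C1 write [C1 write: invalidate ['C0=S'] -> C1=M] -> [I,M] (invalidations this op: 1; running total: 1)
Op 6: C0 write [C0 write: invalidate ['C1=M'] -> C0=M] -> [M,I] (invalidations this op: 1; running total: 2)
Op 7: C0 read [C0 read: already in M, no change] -> [M,I] (invalidations this op: 0; running total: 2)
Op 8: C1 read [C1 read from I: others=['C0=M'] -> C1=S, others downsized to S] -> [S,S] (invalidations this op: 0; running total: 2)
Op 9: C0 write [C0 write: invalidate ['C1=S'] -> C0=M] -> [M,I] (invalidations this op: 1; running total: 3)
Op 10: C0 write [C0 write: already M (modified), no change] -> [M,I] (invalidations this op: 0; running total: 3)
Op 11: C0 read [C0 read: already in M, no change] -> [M,I] (invalidations this op: 0; running total: 3)
Op 12: C1 read [C1 read from I: others=['C0=M'] -> C1=S, others downsized to S] -> [S,S] (invalidations this op: 0; running total: 3)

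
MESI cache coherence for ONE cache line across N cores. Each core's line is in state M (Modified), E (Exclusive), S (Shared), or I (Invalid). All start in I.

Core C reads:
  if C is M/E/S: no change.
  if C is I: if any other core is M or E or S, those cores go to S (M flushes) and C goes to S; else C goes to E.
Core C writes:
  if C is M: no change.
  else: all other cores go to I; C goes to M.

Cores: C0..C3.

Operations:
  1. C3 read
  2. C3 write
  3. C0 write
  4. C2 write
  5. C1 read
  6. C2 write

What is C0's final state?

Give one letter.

Answer: I

Derivation:
Op 1: C3 read [C3 read from I: no other sharers -> C3=E (exclusive)] -> [I,I,I,E]
Op 2: C3 write [C3 write: invalidate none -> C3=M] -> [I,I,I,M]
Op 3: C0 write [C0 write: invalidate ['C3=M'] -> C0=M] -> [M,I,I,I]
Op 4: C2 write [C2 write: invalidate ['C0=M'] -> C2=M] -> [I,I,M,I]
Op 5: C1 read [C1 read from I: others=['C2=M'] -> C1=S, others downsized to S] -> [I,S,S,I]
Op 6: C2 write [C2 write: invalidate ['C1=S'] -> C2=M] -> [I,I,M,I]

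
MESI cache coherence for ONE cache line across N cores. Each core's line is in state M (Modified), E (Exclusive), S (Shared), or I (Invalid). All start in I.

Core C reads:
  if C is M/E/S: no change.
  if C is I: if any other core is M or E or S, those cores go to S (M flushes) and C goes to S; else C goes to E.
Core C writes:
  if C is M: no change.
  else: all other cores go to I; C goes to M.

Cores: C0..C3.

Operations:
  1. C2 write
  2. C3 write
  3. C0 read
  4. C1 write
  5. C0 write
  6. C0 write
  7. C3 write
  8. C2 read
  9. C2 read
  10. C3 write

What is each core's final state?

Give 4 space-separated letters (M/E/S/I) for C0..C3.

Answer: I I I M

Derivation:
Op 1: C2 write [C2 write: invalidate none -> C2=M] -> [I,I,M,I]
Op 2: C3 write [C3 write: invalidate ['C2=M'] -> C3=M] -> [I,I,I,M]
Op 3: C0 read [C0 read from I: others=['C3=M'] -> C0=S, others downsized to S] -> [S,I,I,S]
Op 4: C1 write [C1 write: invalidate ['C0=S', 'C3=S'] -> C1=M] -> [I,M,I,I]
Op 5: C0 write [C0 write: invalidate ['C1=M'] -> C0=M] -> [M,I,I,I]
Op 6: C0 write [C0 write: already M (modified), no change] -> [M,I,I,I]
Op 7: C3 write [C3 write: invalidate ['C0=M'] -> C3=M] -> [I,I,I,M]
Op 8: C2 read [C2 read from I: others=['C3=M'] -> C2=S, others downsized to S] -> [I,I,S,S]
Op 9: C2 read [C2 read: already in S, no change] -> [I,I,S,S]
Op 10: C3 write [C3 write: invalidate ['C2=S'] -> C3=M] -> [I,I,I,M]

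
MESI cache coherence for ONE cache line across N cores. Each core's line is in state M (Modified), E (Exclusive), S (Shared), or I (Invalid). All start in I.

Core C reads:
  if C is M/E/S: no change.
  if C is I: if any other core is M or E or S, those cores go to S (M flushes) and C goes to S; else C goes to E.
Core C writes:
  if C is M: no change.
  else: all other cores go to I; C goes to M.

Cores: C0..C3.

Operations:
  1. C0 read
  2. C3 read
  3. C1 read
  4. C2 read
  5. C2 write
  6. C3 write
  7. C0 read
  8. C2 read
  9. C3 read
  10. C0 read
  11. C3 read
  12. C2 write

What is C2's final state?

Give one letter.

Answer: M

Derivation:
Op 1: C0 read [C0 read from I: no other sharers -> C0=E (exclusive)] -> [E,I,I,I]
Op 2: C3 read [C3 read from I: others=['C0=E'] -> C3=S, others downsized to S] -> [S,I,I,S]
Op 3: C1 read [C1 read from I: others=['C0=S', 'C3=S'] -> C1=S, others downsized to S] -> [S,S,I,S]
Op 4: C2 read [C2 read from I: others=['C0=S', 'C1=S', 'C3=S'] -> C2=S, others downsized to S] -> [S,S,S,S]
Op 5: C2 write [C2 write: invalidate ['C0=S', 'C1=S', 'C3=S'] -> C2=M] -> [I,I,M,I]
Op 6: C3 write [C3 write: invalidate ['C2=M'] -> C3=M] -> [I,I,I,M]
Op 7: C0 read [C0 read from I: others=['C3=M'] -> C0=S, others downsized to S] -> [S,I,I,S]
Op 8: C2 read [C2 read from I: others=['C0=S', 'C3=S'] -> C2=S, others downsized to S] -> [S,I,S,S]
Op 9: C3 read [C3 read: already in S, no change] -> [S,I,S,S]
Op 10: C0 read [C0 read: already in S, no change] -> [S,I,S,S]
Op 11: C3 read [C3 read: already in S, no change] -> [S,I,S,S]
Op 12: C2 write [C2 write: invalidate ['C0=S', 'C3=S'] -> C2=M] -> [I,I,M,I]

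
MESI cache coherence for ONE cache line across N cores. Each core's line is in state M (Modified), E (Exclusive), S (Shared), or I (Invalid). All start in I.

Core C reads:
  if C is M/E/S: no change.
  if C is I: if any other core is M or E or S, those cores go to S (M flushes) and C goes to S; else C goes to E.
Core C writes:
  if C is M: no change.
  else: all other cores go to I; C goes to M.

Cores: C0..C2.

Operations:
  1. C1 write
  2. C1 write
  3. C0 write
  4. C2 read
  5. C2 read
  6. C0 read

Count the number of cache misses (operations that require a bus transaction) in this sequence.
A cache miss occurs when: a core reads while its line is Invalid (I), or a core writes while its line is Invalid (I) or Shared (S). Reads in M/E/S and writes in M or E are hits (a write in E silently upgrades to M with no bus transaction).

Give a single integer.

Op 1: C1 write [C1 write: invalidate none -> C1=M] -> [I,M,I] [MISS #1: write from I]
Op 2: C1 write [C1 write: already M (modified), no change] -> [I,M,I] [hit: write from M]
Op 3: C0 write [C0 write: invalidate ['C1=M'] -> C0=M] -> [M,I,I] [MISS #2: write from I]
Op 4: C2 read [C2 read from I: others=['C0=M'] -> C2=S, others downsized to S] -> [S,I,S] [MISS #3: read from I]
Op 5: C2 read [C2 read: already in S, no change] -> [S,I,S] [hit: read from S]
Op 6: C0 read [C0 read: already in S, no change] -> [S,I,S] [hit: read from S]

Answer: 3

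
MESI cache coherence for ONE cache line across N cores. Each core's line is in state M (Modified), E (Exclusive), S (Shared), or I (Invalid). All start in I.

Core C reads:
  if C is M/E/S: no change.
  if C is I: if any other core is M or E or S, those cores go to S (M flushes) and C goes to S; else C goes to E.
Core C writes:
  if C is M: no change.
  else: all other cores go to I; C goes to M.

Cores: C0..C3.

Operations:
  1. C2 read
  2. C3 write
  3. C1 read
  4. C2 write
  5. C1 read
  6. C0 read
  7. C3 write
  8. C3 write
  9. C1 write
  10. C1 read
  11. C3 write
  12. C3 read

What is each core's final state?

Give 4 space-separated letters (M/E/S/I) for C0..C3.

Answer: I I I M

Derivation:
Op 1: C2 read [C2 read from I: no other sharers -> C2=E (exclusive)] -> [I,I,E,I]
Op 2: C3 write [C3 write: invalidate ['C2=E'] -> C3=M] -> [I,I,I,M]
Op 3: C1 read [C1 read from I: others=['C3=M'] -> C1=S, others downsized to S] -> [I,S,I,S]
Op 4: C2 write [C2 write: invalidate ['C1=S', 'C3=S'] -> C2=M] -> [I,I,M,I]
Op 5: C1 read [C1 read from I: others=['C2=M'] -> C1=S, others downsized to S] -> [I,S,S,I]
Op 6: C0 read [C0 read from I: others=['C1=S', 'C2=S'] -> C0=S, others downsized to S] -> [S,S,S,I]
Op 7: C3 write [C3 write: invalidate ['C0=S', 'C1=S', 'C2=S'] -> C3=M] -> [I,I,I,M]
Op 8: C3 write [C3 write: already M (modified), no change] -> [I,I,I,M]
Op 9: C1 write [C1 write: invalidate ['C3=M'] -> C1=M] -> [I,M,I,I]
Op 10: C1 read [C1 read: already in M, no change] -> [I,M,I,I]
Op 11: C3 write [C3 write: invalidate ['C1=M'] -> C3=M] -> [I,I,I,M]
Op 12: C3 read [C3 read: already in M, no change] -> [I,I,I,M]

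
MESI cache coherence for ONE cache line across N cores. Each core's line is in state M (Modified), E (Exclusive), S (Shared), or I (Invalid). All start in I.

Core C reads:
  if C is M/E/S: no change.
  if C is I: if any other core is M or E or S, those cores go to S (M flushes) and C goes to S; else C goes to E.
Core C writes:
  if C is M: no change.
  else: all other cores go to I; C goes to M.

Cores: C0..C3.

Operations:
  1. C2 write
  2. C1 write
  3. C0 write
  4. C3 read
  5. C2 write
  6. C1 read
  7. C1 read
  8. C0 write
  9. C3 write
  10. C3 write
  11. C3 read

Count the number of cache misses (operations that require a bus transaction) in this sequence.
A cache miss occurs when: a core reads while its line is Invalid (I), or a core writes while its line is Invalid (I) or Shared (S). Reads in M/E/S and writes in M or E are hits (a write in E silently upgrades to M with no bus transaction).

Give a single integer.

Answer: 8

Derivation:
Op 1: C2 write [C2 write: invalidate none -> C2=M] -> [I,I,M,I] [MISS #1: write from I]
Op 2: C1 write [C1 write: invalidate ['C2=M'] -> C1=M] -> [I,M,I,I] [MISS #2: write from I]
Op 3: C0 write [C0 write: invalidate ['C1=M'] -> C0=M] -> [M,I,I,I] [MISS #3: write from I]
Op 4: C3 read [C3 read from I: others=['C0=M'] -> C3=S, others downsized to S] -> [S,I,I,S] [MISS #4: read from I]
Op 5: C2 write [C2 write: invalidate ['C0=S', 'C3=S'] -> C2=M] -> [I,I,M,I] [MISS #5: write from I]
Op 6: C1 read [C1 read from I: others=['C2=M'] -> C1=S, others downsized to S] -> [I,S,S,I] [MISS #6: read from I]
Op 7: C1 read [C1 read: already in S, no change] -> [I,S,S,I] [hit: read from S]
Op 8: C0 write [C0 write: invalidate ['C1=S', 'C2=S'] -> C0=M] -> [M,I,I,I] [MISS #7: write from I]
Op 9: C3 write [C3 write: invalidate ['C0=M'] -> C3=M] -> [I,I,I,M] [MISS #8: write from I]
Op 10: C3 write [C3 write: already M (modified), no change] -> [I,I,I,M] [hit: write from M]
Op 11: C3 read [C3 read: already in M, no change] -> [I,I,I,M] [hit: read from M]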